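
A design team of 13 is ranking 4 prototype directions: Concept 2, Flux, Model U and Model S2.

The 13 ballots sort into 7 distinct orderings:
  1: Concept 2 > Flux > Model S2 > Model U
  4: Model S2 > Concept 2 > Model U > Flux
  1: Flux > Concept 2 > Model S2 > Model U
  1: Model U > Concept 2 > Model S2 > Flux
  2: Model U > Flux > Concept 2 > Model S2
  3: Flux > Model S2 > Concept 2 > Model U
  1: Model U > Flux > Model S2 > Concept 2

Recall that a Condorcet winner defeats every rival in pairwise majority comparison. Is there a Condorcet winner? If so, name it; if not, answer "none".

Check each pair by majority over 13 ballots:
Concept 2 vs Flux: Flux wins 7–6.
Concept 2 vs Model U: Concept 2 wins 9–4.
Concept 2 vs Model S2: Model S2 wins 8–5.
Flux vs Model U: Model U, 8–5.
Flux vs Model S2: Flux, 8–5.
Model U vs Model S2: Model S2 wins 9–4.
No design is unbeaten: Concept 2 loses to Flux; Flux loses to Model U; Model U loses to Concept 2; Model S2 loses to Flux. In particular Concept 2 → Model U → Flux → Concept 2 is a majority cycle — no Condorcet winner exists.

none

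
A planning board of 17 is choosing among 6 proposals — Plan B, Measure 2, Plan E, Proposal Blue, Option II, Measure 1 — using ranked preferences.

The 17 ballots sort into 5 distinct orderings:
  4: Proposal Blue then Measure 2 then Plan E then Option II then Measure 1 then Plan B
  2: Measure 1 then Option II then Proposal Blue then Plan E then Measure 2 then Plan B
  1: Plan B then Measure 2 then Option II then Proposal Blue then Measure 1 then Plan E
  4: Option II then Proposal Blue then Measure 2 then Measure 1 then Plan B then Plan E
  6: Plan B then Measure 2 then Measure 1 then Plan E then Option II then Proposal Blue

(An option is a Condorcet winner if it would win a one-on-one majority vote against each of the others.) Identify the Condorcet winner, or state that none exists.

Head-to-head results (17 council members):
Plan B vs Measure 2: Measure 2, 10–7.
Plan B–Plan E: Plan B 11–6.
Plan B vs Proposal Blue: Plan B preferred on 1+6 = 7 ballots; Proposal Blue wins 10–7.
Plan B vs Option II: Option II, 10–7.
Plan B vs Measure 1: Measure 1 wins 10–7.
Measure 2 vs Plan E: 15 to 2, Measure 2.
Measure 2 vs Proposal Blue: Measure 2 preferred on 1+6 = 7 ballots; Proposal Blue wins 10–7.
Measure 2 vs Option II: Measure 2, 11–6.
Measure 2 vs Measure 1: Measure 2 wins 15–2.
Plan E vs Proposal Blue: Plan E preferred on 6 ballots; Proposal Blue wins 11–6.
Plan E vs Option II: Plan E wins 10–7.
Plan E vs Measure 1: Measure 1, 13–4.
Proposal Blue vs Option II: 4 to 13, Option II.
Proposal Blue vs Measure 1: Proposal Blue wins 9–8.
Option II vs Measure 1: Option II, 9–8.
Each option drops at least one matchup (Plan B loses to Measure 2; Measure 2 loses to Proposal Blue; Plan E loses to Plan B; Proposal Blue loses to Option II; Option II loses to Measure 2; Measure 1 loses to Measure 2); the cycle Plan B → Plan E → Option II → Plan B rules out a Condorcet winner.

none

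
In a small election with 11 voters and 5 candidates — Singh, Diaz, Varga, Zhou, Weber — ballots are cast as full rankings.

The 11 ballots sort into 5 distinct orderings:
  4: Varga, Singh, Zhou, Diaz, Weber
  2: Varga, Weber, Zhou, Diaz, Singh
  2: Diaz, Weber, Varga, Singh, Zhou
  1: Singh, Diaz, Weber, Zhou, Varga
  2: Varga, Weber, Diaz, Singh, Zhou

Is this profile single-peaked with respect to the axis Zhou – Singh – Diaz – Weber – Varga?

no

Axis positions: Zhou=1, Singh=2, Diaz=3, Weber=4, Varga=5.
Bloc 1: ranking walks positions 5-2-1-3-4; Singh is ranked above Weber even though Weber lies between Singh and the peak Varga on the axis — preferences dip and rise again. Not single-peaked.
Bloc 2: ranking walks positions 5-4-1-3-2; Zhou is ranked above Diaz even though Diaz lies between Zhou and the peak Varga on the axis — preferences dip and rise again. Not single-peaked.
Bloc 3 (peak Diaz at position 3): ranking walks positions 3-4-5-2-1, expanding outward from the peak — single-peaked.
Bloc 4 (peak Singh at position 2): ranking walks positions 2-3-4-1-5, expanding outward from the peak — single-peaked.
Bloc 5 (peak Varga at position 5): ranking walks positions 5-4-3-2-1, expanding outward from the peak — single-peaked.
Bloc 1 violates single-peakedness, so the profile is not single-peaked on this axis.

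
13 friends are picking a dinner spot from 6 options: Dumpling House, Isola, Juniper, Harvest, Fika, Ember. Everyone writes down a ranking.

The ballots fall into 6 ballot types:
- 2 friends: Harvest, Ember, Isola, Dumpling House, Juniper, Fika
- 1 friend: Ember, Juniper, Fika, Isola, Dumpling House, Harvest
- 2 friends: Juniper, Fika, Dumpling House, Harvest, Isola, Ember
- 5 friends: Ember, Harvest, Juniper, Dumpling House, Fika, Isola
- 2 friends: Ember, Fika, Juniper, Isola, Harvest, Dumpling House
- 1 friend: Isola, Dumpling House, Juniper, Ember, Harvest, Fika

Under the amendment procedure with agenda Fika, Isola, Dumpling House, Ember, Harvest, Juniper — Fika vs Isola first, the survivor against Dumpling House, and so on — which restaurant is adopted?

Ember

Round 1: Fika vs Isola — 10–3, Fika advances.
Round 2: Fika vs Dumpling House — 5–8, Dumpling House advances.
Round 3: Dumpling House vs Ember — 3–10, Ember advances.
Round 4: Ember vs Harvest — 9–4, Ember advances.
Round 5: Ember vs Juniper — 10–3, Ember advances.
The agenda winner is Ember.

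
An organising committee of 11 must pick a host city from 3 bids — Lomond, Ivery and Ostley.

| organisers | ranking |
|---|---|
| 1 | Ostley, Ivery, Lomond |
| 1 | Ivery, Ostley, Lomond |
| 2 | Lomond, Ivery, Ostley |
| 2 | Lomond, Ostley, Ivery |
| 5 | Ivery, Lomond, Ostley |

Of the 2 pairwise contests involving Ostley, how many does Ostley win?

0

Ostley against each rival (11 organisers):
Ostley vs Lomond: 2 to 9, Lomond.
Ostley vs Ivery: Ivery, 8–3.
Ostley beats no one; loses to Lomond, Ivery — 0 pairwise wins.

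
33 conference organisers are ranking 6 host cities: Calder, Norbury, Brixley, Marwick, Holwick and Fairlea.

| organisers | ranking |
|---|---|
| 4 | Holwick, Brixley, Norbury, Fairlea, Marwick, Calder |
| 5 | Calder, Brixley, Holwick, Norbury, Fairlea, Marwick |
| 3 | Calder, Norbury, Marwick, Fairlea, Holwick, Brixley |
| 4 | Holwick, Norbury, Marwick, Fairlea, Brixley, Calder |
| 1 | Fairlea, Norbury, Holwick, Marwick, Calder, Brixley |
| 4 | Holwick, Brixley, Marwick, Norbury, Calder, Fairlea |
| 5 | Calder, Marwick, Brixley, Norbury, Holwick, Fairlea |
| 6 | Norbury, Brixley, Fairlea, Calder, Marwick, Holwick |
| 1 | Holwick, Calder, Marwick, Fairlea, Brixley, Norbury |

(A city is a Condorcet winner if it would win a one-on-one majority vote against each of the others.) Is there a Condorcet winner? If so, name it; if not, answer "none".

Pairwise majorities:
Calder–Norbury: Norbury 19–14.
Calder vs Brixley: Brixley wins 18–15.
Calder–Marwick: Calder 20–13.
Calder vs Holwick: Calder, 19–14.
Calder vs Fairlea: Calder wins 18–15.
Norbury–Brixley: Brixley 19–14.
Norbury vs Marwick: Norbury, 23–10.
Norbury vs Holwick: Holwick, 18–15.
Norbury vs Fairlea: Norbury wins 31–2.
Brixley vs Marwick: Brixley wins 19–14.
Brixley vs Holwick: Holwick wins 17–16.
Brixley vs Fairlea: Brixley, 24–9.
Marwick vs Holwick: Holwick wins 19–14.
Marwick vs Fairlea: Marwick wins 17–16.
Holwick vs Fairlea: Holwick wins 23–10.
Each city drops at least one matchup (Calder loses to Norbury; Norbury loses to Brixley; Brixley loses to Holwick; Marwick loses to Calder; Holwick loses to Calder; Fairlea loses to Calder); the cycle Calder > Holwick > Norbury > Calder rules out a Condorcet winner.

none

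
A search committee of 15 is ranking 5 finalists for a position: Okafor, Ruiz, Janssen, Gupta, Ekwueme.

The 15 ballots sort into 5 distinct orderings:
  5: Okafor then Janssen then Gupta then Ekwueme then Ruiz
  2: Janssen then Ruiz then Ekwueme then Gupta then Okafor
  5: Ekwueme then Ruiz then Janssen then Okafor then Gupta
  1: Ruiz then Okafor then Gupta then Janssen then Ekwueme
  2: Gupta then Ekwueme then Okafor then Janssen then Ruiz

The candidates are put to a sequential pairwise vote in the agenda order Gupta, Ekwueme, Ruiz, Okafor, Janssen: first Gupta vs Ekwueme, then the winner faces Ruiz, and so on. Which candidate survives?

Round 1: Gupta vs Ekwueme — 8–7, Gupta advances.
Round 2: Gupta vs Ruiz — 7–8, Ruiz advances.
Round 3: Ruiz vs Okafor — 8–7, Ruiz advances.
Round 4: Ruiz vs Janssen — 6–9, Janssen advances.
The agenda winner is Janssen.

Janssen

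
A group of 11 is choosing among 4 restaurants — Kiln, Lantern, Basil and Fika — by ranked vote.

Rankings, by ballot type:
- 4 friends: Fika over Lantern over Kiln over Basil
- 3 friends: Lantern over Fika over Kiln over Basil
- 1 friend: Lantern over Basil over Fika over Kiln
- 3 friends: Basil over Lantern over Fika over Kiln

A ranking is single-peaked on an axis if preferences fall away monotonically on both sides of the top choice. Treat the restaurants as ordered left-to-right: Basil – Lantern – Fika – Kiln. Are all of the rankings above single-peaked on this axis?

yes

Axis positions: Basil=1, Lantern=2, Fika=3, Kiln=4.
Ballot type 1 (peak Fika at position 3): ranking walks positions 3-2-4-1, expanding outward from the peak — single-peaked.
Ballot type 2 (peak Lantern at position 2): ranking walks positions 2-3-4-1, expanding outward from the peak — single-peaked.
Ballot type 3 (peak Lantern at position 2): ranking walks positions 2-1-3-4, expanding outward from the peak — single-peaked.
Ballot type 4 (peak Basil at position 1): ranking walks positions 1-2-3-4, expanding outward from the peak — single-peaked.
Every ranking is single-peaked on this axis.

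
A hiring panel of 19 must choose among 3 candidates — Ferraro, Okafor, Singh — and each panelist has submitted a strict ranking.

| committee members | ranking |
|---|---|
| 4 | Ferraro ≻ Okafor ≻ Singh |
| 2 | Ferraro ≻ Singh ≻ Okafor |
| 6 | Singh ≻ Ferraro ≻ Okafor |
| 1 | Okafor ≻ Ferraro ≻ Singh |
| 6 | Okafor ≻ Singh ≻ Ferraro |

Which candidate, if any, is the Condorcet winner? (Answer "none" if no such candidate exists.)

Check each pair by majority over 19 ballots:
Ferraro vs Okafor: Ferraro wins 12–7.
Ferraro vs Singh: Singh wins 12–7.
Okafor vs Singh: Okafor preferred on 4+1+6 = 11 ballots; Okafor wins 11–8.
Each candidate drops at least one matchup (Ferraro loses to Singh; Okafor loses to Ferraro; Singh loses to Okafor); the cycle Ferraro > Okafor > Singh > Ferraro rules out a Condorcet winner.

none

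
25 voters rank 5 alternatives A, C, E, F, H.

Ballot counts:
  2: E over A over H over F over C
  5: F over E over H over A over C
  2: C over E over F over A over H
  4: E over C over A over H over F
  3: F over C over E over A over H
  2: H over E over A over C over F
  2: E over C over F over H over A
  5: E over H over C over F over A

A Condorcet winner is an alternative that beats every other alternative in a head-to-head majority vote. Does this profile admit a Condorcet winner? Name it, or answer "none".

E

Pairwise majorities:
A vs C: C wins 16–9.
A vs E: E, 25–0.
A vs F: F wins 17–8.
A vs H: H, 14–11.
C–E: E 20–5.
C–F: C 15–10.
C vs H: H, 14–11.
E vs F: E, 17–8.
E vs H: E wins 23–2.
F vs H: H wins 13–12.
E wins every pairwise contest, so E is the Condorcet winner.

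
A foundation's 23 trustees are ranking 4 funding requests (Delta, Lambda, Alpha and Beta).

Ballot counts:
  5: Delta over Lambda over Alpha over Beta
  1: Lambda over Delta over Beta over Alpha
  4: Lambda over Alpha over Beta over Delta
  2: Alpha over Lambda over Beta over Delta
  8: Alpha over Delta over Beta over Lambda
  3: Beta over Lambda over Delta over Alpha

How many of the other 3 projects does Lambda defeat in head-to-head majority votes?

Lambda against each rival (23 reviewers):
Lambda vs Delta: Delta wins 13–10.
Lambda vs Alpha: Lambda, 13–10.
Lambda vs Beta: Lambda, 12–11.
Lambda beats Alpha, Beta; loses to Delta — 2 pairwise wins.

2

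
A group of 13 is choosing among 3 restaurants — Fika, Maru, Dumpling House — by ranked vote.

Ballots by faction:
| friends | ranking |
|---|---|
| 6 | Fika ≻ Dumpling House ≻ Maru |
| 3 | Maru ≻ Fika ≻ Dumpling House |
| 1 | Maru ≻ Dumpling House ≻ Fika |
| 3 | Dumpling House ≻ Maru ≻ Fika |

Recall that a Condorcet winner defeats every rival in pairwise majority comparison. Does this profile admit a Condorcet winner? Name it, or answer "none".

none

Head-to-head results (13 friends):
Fika–Maru: Maru 7–6.
Fika vs Dumpling House: Fika, 9–4.
Maru–Dumpling House: Dumpling House 9–4.
Every restaurant loses at least once (Fika loses to Maru; Maru loses to Dumpling House; Dumpling House loses to Fika). The majority relation contains the cycle Fika beats Dumpling House beats Maru beats Fika, so there is no Condorcet winner.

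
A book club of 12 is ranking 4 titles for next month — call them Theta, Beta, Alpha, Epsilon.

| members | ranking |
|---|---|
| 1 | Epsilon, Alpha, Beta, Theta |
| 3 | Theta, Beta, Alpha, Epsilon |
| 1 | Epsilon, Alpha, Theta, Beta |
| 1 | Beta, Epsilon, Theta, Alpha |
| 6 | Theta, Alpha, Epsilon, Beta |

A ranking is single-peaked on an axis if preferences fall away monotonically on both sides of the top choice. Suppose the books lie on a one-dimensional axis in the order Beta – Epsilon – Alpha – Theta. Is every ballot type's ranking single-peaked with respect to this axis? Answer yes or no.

no

Axis positions: Beta=1, Epsilon=2, Alpha=3, Theta=4.
Ballot type 1 (peak Epsilon at position 2): ranking walks positions 2-3-1-4, expanding outward from the peak — single-peaked.
Ballot type 2: ranking walks positions 4-1-3-2; Beta is ranked above Alpha even though Alpha lies between Beta and the peak Theta on the axis — preferences dip and rise again. Not single-peaked.
Ballot type 3 (peak Epsilon at position 2): ranking walks positions 2-3-4-1, expanding outward from the peak — single-peaked.
Ballot type 4: ranking walks positions 1-2-4-3; Theta is ranked above Alpha even though Alpha lies between Theta and the peak Beta on the axis — preferences dip and rise again. Not single-peaked.
Ballot type 5 (peak Theta at position 4): ranking walks positions 4-3-2-1, expanding outward from the peak — single-peaked.
Ballot type 2 violates single-peakedness, so the profile is not single-peaked on this axis.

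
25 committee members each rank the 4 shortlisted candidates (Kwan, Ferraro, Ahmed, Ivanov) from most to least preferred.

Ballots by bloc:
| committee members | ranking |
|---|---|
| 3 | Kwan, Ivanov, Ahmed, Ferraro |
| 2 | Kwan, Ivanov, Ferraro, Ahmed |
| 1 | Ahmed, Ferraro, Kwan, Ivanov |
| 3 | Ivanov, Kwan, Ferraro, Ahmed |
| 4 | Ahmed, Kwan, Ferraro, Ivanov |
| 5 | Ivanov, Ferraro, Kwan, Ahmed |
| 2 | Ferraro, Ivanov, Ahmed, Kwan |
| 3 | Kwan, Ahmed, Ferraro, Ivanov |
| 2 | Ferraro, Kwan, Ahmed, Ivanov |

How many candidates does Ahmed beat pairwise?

Ahmed against each rival (25 committee members):
Ahmed–Kwan: Kwan 18–7.
Ahmed–Ferraro: Ferraro 14–11.
Ahmed vs Ivanov: Ivanov, 15–10.
Ahmed beats no one; loses to Kwan, Ferraro, Ivanov — 0 pairwise wins.

0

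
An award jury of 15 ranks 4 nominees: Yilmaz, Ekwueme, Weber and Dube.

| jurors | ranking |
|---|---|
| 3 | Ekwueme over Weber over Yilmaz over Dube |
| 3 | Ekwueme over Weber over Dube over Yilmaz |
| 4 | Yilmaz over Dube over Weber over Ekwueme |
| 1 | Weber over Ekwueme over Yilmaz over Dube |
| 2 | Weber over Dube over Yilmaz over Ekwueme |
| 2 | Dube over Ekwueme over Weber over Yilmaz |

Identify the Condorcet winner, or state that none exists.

none

Pairwise majorities:
Yilmaz–Ekwueme: Ekwueme 9–6.
Yilmaz–Weber: Weber 11–4.
Yilmaz vs Dube: Yilmaz, 8–7.
Ekwueme vs Weber: Ekwueme wins 8–7.
Ekwueme vs Dube: Dube wins 8–7.
Weber vs Dube: Weber, 9–6.
Each nominee drops at least one matchup (Yilmaz loses to Ekwueme; Ekwueme loses to Dube; Weber loses to Ekwueme; Dube loses to Yilmaz); the cycle Yilmaz → Dube → Ekwueme → Yilmaz rules out a Condorcet winner.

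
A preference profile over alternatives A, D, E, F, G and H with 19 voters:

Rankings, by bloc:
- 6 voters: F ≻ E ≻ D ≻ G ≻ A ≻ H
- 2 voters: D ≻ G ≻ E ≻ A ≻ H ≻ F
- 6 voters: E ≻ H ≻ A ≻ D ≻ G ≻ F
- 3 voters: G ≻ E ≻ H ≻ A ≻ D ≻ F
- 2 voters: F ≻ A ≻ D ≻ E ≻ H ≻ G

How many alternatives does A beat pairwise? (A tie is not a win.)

3

A against each rival (19 voters):
A vs D: 6+3+2 = 11 for A, 8 for D — A by 11–8.
A vs E: E, 17–2.
A vs F: A preferred on 2+6+3 = 11 ballots; A wins 11–8.
A vs G: G, 11–8.
A vs H: A is ranked higher on 6+2+2 = 10 ballots, H on 9. A wins 10–9.
A beats D, F, H; loses to E, G — 3 pairwise wins.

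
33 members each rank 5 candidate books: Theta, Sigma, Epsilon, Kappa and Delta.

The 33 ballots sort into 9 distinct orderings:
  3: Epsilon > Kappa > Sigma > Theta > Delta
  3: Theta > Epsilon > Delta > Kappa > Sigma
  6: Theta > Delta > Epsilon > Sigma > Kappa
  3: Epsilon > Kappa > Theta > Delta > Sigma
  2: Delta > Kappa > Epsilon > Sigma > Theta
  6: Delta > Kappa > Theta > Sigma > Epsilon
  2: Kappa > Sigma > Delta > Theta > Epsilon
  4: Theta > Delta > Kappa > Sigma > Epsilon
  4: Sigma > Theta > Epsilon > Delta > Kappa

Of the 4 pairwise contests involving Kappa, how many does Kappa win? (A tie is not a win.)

1

Kappa against each rival (33 members):
Kappa vs Theta: Kappa preferred on 3+3+2+6+2 = 16 ballots; Theta wins 17–16.
Kappa vs Sigma: Kappa wins 23–10.
Kappa vs Epsilon: 2+6+2+4 = 14 for Kappa, 19 for Epsilon — Epsilon by 19–14.
Kappa vs Delta: 3+3+2 = 8 for Kappa, 25 for Delta — Delta by 25–8.
Kappa beats Sigma; loses to Theta, Epsilon, Delta — 1 pairwise win.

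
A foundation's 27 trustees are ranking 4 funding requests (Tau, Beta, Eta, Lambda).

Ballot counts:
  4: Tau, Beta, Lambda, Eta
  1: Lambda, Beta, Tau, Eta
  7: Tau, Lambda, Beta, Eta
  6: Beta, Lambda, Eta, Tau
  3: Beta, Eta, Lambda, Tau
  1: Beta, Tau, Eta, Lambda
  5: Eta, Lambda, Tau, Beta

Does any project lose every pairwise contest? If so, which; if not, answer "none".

Head-to-head results (27 reviewers):
Tau vs Beta: Tau wins 16–11.
Tau vs Eta: Eta wins 14–13.
Tau vs Lambda: Lambda, 15–12.
Beta vs Eta: Beta preferred on 4+1+7+6+3+1 = 22 ballots; Beta wins 22–5.
Beta vs Lambda: Beta preferred on 4+6+3+1 = 14 ballots; Beta wins 14–13.
Eta vs Lambda: Eta preferred on 3+1+5 = 9 ballots; Lambda wins 18–9.
Each project has at least one pairwise win (Tau beats Beta; Beta beats Eta; Eta beats Tau; Lambda beats Tau) — no Condorcet loser.

none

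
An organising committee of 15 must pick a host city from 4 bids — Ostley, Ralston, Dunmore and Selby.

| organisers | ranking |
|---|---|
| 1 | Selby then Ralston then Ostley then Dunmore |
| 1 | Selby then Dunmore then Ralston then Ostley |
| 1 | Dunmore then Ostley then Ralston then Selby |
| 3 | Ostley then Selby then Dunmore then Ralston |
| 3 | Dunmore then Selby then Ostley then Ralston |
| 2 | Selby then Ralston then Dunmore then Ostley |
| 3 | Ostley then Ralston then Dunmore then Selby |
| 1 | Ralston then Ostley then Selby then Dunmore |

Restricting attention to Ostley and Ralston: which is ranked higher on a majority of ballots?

Ballots ranking Ostley above Ralston: 1 + 3 + 3 + 3 = 10.
Ballots ranking Ralston above Ostley: 15 − 10 = 5.
Ostley wins the head-to-head 10–5.

Ostley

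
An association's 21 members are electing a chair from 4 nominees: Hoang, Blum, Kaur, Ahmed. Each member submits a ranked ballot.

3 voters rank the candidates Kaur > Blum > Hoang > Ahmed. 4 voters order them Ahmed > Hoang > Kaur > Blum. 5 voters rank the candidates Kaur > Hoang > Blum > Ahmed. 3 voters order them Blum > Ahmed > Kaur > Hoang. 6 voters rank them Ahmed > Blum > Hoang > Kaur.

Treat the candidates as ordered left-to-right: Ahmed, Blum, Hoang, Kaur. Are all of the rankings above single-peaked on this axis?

Axis positions: Ahmed=1, Blum=2, Hoang=3, Kaur=4.
Type 1: ranking walks positions 4-2-3-1; Blum is ranked above Hoang even though Hoang lies between Blum and the peak Kaur on the axis — preferences dip and rise again. Not single-peaked.
Type 2: ranking walks positions 1-3-4-2; Hoang is ranked above Blum even though Blum lies between Hoang and the peak Ahmed on the axis — preferences dip and rise again. Not single-peaked.
Type 3 (peak Kaur at position 4): ranking walks positions 4-3-2-1, expanding outward from the peak — single-peaked.
Type 4: ranking walks positions 2-1-4-3; Kaur is ranked above Hoang even though Hoang lies between Kaur and the peak Blum on the axis — preferences dip and rise again. Not single-peaked.
Type 5 (peak Ahmed at position 1): ranking walks positions 1-2-3-4, expanding outward from the peak — single-peaked.
Type 1 violates single-peakedness, so the profile is not single-peaked on this axis.

no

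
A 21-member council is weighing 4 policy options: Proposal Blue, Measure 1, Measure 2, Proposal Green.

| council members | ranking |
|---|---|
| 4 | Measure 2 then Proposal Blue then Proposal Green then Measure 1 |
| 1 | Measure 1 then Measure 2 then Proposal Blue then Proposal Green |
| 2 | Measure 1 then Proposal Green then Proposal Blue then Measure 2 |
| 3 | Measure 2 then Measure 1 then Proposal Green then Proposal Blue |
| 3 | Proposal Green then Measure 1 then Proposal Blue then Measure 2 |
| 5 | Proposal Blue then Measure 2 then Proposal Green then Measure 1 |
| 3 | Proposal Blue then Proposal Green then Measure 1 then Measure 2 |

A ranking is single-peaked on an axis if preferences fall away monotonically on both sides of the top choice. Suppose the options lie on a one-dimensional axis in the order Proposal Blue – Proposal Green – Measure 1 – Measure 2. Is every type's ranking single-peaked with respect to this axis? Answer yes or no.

no

Axis positions: Proposal Blue=1, Proposal Green=2, Measure 1=3, Measure 2=4.
Type 1: ranking walks positions 4-1-2-3; Proposal Blue is ranked above Measure 1 even though Measure 1 lies between Proposal Blue and the peak Measure 2 on the axis — preferences dip and rise again. Not single-peaked.
Type 2: ranking walks positions 3-4-1-2; Proposal Blue is ranked above Proposal Green even though Proposal Green lies between Proposal Blue and the peak Measure 1 on the axis — preferences dip and rise again. Not single-peaked.
Type 3 (peak Measure 1 at position 3): ranking walks positions 3-2-1-4, expanding outward from the peak — single-peaked.
Type 4 (peak Measure 2 at position 4): ranking walks positions 4-3-2-1, expanding outward from the peak — single-peaked.
Type 5 (peak Proposal Green at position 2): ranking walks positions 2-3-1-4, expanding outward from the peak — single-peaked.
Type 6: ranking walks positions 1-4-2-3; Measure 2 is ranked above Proposal Green even though Proposal Green lies between Measure 2 and the peak Proposal Blue on the axis — preferences dip and rise again. Not single-peaked.
Type 7 (peak Proposal Blue at position 1): ranking walks positions 1-2-3-4, expanding outward from the peak — single-peaked.
Type 1 violates single-peakedness, so the profile is not single-peaked on this axis.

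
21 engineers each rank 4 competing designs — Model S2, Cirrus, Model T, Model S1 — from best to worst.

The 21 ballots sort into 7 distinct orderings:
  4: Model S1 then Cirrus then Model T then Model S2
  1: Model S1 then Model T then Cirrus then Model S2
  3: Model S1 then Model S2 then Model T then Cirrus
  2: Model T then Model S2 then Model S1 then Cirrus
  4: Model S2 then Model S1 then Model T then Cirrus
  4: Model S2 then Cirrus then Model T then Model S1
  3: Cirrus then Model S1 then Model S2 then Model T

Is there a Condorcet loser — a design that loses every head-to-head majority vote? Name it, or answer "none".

Head-to-head results (21 engineers):
Model S2 vs Cirrus: 13 to 8, Model S2.
Model S2 vs Model T: Model S2 is ranked higher on 3+4+4+3 = 14 ballots, Model T on 7. Model S2 wins 14–7.
Model S2–Model S1: Model S1 11–10.
Cirrus vs Model T: Cirrus wins 11–10.
Cirrus vs Model S1: 7 to 14, Model S1.
Model T–Model S1: Model S1 15–6.
Model T loses to every other design — it is the Condorcet loser.

Model T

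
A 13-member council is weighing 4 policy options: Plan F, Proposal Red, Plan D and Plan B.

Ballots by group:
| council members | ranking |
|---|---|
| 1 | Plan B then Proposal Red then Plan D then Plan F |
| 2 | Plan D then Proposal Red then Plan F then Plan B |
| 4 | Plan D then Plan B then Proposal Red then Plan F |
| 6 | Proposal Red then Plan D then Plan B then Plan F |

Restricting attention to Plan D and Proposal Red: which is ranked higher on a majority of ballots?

Proposal Red

Ballots ranking Plan D above Proposal Red: 2 + 4 = 6.
Ballots ranking Proposal Red above Plan D: 13 − 6 = 7.
Proposal Red wins the head-to-head 7–6.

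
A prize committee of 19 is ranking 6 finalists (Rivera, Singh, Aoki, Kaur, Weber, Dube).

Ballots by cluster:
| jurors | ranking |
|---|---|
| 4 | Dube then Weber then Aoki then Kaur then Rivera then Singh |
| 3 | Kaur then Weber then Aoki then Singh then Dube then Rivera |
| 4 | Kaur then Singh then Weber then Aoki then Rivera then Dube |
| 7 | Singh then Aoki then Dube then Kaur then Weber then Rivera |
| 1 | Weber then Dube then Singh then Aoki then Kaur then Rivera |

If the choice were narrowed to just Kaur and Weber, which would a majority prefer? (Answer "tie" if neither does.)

Kaur

Ballots ranking Kaur above Weber: 3 + 4 + 7 = 14.
Ballots ranking Weber above Kaur: 19 − 14 = 5.
Kaur wins the head-to-head 14–5.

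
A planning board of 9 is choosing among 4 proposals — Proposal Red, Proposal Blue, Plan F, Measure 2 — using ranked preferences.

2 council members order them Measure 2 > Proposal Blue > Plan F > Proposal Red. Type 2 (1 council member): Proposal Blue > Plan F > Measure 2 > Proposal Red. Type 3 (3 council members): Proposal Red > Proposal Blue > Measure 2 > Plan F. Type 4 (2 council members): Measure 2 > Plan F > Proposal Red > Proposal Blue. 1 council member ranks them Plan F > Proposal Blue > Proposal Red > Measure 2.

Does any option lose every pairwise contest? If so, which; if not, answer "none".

Head-to-head results (9 council members):
Proposal Red–Proposal Blue: Proposal Red 5–4.
Proposal Red–Plan F: Plan F 6–3.
Proposal Red–Measure 2: Measure 2 5–4.
Proposal Blue vs Plan F: Proposal Blue wins 6–3.
Proposal Blue–Measure 2: Proposal Blue 5–4.
Plan F–Measure 2: Measure 2 7–2.
Each option has at least one pairwise win (Proposal Red beats Proposal Blue; Proposal Blue beats Plan F; Plan F beats Proposal Red; Measure 2 beats Proposal Red) — no Condorcet loser.

none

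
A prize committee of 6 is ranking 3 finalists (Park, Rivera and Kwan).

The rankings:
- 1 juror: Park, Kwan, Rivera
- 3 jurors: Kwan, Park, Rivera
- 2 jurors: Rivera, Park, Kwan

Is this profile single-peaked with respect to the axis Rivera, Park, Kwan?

yes

Axis positions: Rivera=1, Park=2, Kwan=3.
Faction 1 (peak Park at position 2): ranking walks positions 2-3-1, expanding outward from the peak — single-peaked.
Faction 2 (peak Kwan at position 3): ranking walks positions 3-2-1, expanding outward from the peak — single-peaked.
Faction 3 (peak Rivera at position 1): ranking walks positions 1-2-3, expanding outward from the peak — single-peaked.
Every ranking is single-peaked on this axis.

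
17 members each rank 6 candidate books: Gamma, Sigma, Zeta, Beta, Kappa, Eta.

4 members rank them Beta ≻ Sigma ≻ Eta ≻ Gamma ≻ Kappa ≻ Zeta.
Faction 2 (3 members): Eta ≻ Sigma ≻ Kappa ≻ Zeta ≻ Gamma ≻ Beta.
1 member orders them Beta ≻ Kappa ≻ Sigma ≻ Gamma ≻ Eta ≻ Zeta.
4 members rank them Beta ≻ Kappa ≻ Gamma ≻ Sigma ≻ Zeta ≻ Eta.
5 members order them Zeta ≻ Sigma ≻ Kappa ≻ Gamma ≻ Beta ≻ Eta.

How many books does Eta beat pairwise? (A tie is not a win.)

0

Eta against each rival (17 members):
Eta vs Gamma: Gamma, 10–7.
Eta vs Sigma: Sigma, 14–3.
Eta vs Zeta: Eta is ranked higher on 4+3+1 = 8 ballots, Zeta on 9. Zeta wins 9–8.
Eta vs Beta: 3 to 14, Beta.
Eta vs Kappa: 7 to 10, Kappa.
Eta beats no one; loses to Gamma, Sigma, Zeta, Beta, Kappa — 0 pairwise wins.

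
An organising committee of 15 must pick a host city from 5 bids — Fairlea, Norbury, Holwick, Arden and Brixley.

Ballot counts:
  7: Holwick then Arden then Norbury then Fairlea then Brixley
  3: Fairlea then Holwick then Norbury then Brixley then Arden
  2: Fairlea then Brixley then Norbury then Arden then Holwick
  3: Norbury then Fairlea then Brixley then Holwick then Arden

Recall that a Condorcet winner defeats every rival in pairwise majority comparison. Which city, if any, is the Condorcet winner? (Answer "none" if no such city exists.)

none

Pairwise majorities:
Fairlea vs Norbury: Norbury, 10–5.
Fairlea vs Holwick: Fairlea, 8–7.
Fairlea vs Arden: Fairlea wins 8–7.
Fairlea vs Brixley: Fairlea wins 15–0.
Norbury vs Holwick: Holwick, 10–5.
Norbury vs Arden: Norbury wins 8–7.
Norbury vs Brixley: Norbury wins 13–2.
Holwick–Arden: Holwick 13–2.
Holwick vs Brixley: Holwick, 10–5.
Arden–Brixley: Brixley 8–7.
Every city loses at least once (Fairlea loses to Norbury; Norbury loses to Holwick; Holwick loses to Fairlea; Arden loses to Fairlea; Brixley loses to Fairlea). The majority relation contains the cycle Fairlea beats Holwick beats Norbury beats Fairlea, so there is no Condorcet winner.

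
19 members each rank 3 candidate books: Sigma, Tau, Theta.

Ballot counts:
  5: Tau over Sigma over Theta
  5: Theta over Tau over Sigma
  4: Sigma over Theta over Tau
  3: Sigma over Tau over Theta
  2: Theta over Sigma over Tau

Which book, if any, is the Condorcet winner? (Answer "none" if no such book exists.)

none

Head-to-head results (19 members):
Sigma–Tau: Tau 10–9.
Sigma–Theta: Sigma 12–7.
Tau vs Theta: Theta wins 11–8.
No book is unbeaten: Sigma loses to Tau; Tau loses to Theta; Theta loses to Sigma. In particular Sigma → Theta → Tau → Sigma is a majority cycle — no Condorcet winner exists.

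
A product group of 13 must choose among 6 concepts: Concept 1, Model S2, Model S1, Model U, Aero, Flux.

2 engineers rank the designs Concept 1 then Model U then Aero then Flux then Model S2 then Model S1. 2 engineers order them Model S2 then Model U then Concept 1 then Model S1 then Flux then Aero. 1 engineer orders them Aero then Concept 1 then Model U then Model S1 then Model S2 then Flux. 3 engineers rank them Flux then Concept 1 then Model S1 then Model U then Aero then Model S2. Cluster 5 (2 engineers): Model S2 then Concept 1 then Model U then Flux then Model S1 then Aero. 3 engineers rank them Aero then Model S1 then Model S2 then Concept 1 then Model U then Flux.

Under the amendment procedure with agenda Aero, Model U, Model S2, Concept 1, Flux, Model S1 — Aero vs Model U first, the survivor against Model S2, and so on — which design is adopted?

Round 1: Aero vs Model U — 4–9, Model U advances.
Round 2: Model U vs Model S2 — 6–7, Model S2 advances.
Round 3: Model S2 vs Concept 1 — 7–6, Model S2 advances.
Round 4: Model S2 vs Flux — 8–5, Model S2 advances.
Round 5: Model S2 vs Model S1 — 6–7, Model S1 advances.
The agenda winner is Model S1.

Model S1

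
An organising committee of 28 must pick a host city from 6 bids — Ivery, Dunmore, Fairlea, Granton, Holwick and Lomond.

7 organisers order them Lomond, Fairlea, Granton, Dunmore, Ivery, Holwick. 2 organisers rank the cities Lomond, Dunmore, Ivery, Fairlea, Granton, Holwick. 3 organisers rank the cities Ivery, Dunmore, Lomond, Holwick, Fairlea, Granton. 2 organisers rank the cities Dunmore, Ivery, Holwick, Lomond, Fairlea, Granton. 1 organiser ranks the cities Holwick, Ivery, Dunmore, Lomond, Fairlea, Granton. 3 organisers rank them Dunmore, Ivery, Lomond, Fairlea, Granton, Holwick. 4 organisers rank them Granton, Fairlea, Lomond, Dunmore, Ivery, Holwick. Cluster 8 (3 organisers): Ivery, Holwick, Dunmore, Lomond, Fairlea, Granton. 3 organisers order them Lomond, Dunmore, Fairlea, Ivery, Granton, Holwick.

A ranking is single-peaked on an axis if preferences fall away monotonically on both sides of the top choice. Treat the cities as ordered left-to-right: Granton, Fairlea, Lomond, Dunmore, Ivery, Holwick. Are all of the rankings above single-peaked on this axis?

Axis positions: Granton=1, Fairlea=2, Lomond=3, Dunmore=4, Ivery=5, Holwick=6.
Cluster 1 (peak Lomond at position 3): ranking walks positions 3-2-1-4-5-6, expanding outward from the peak — single-peaked.
Cluster 2 (peak Lomond at position 3): ranking walks positions 3-4-5-2-1-6, expanding outward from the peak — single-peaked.
Cluster 3 (peak Ivery at position 5): ranking walks positions 5-4-3-6-2-1, expanding outward from the peak — single-peaked.
Cluster 4 (peak Dunmore at position 4): ranking walks positions 4-5-6-3-2-1, expanding outward from the peak — single-peaked.
Cluster 5 (peak Holwick at position 6): ranking walks positions 6-5-4-3-2-1, expanding outward from the peak — single-peaked.
Cluster 6 (peak Dunmore at position 4): ranking walks positions 4-5-3-2-1-6, expanding outward from the peak — single-peaked.
Cluster 7 (peak Granton at position 1): ranking walks positions 1-2-3-4-5-6, expanding outward from the peak — single-peaked.
Cluster 8 (peak Ivery at position 5): ranking walks positions 5-6-4-3-2-1, expanding outward from the peak — single-peaked.
Cluster 9 (peak Lomond at position 3): ranking walks positions 3-4-2-5-1-6, expanding outward from the peak — single-peaked.
Every ranking is single-peaked on this axis.

yes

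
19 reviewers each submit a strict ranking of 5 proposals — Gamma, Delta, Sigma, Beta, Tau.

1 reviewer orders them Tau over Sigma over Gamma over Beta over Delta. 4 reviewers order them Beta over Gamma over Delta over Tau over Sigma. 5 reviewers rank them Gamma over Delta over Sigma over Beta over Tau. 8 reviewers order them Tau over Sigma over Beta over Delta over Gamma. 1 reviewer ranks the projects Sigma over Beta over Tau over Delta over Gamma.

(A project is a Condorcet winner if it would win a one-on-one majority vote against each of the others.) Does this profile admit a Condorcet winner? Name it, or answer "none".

none

Head-to-head results (19 reviewers):
Gamma vs Delta: Gamma wins 10–9.
Gamma–Sigma: Sigma 10–9.
Gamma–Beta: Beta 13–6.
Gamma vs Tau: Tau, 10–9.
Delta vs Sigma: Sigma wins 10–9.
Delta vs Beta: Beta, 14–5.
Delta vs Tau: Tau wins 10–9.
Sigma vs Beta: Sigma, 15–4.
Sigma vs Tau: Tau wins 13–6.
Beta vs Tau: Beta, 10–9.
No project is unbeaten: Gamma loses to Sigma; Delta loses to Gamma; Sigma loses to Tau; Beta loses to Sigma; Tau loses to Beta. In particular Sigma beats Beta beats Tau beats Sigma is a majority cycle — no Condorcet winner exists.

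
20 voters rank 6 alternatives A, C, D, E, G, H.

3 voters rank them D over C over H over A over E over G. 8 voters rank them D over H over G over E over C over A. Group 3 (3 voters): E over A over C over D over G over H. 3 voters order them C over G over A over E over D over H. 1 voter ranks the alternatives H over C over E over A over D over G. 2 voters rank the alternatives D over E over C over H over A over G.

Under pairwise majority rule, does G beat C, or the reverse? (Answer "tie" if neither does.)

C

Ballots ranking G above C: 8.
Ballots ranking C above G: 20 − 8 = 12.
C wins the head-to-head 12–8.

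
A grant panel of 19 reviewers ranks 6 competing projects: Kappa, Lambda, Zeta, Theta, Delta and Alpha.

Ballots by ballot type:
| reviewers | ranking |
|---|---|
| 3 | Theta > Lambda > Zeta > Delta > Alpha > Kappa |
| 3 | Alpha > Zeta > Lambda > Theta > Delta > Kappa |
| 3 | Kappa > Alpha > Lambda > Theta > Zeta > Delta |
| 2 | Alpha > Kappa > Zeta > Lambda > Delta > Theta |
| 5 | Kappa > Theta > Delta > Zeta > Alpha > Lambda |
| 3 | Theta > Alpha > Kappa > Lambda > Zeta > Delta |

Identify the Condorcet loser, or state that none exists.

Delta

Pairwise majorities:
Kappa vs Lambda: Kappa is ranked higher on 3+2+5+3 = 13 ballots, Lambda on 6. Kappa wins 13–6.
Kappa vs Zeta: Kappa is ranked higher on 3+2+5+3 = 13 ballots, Zeta on 6. Kappa wins 13–6.
Kappa vs Theta: Kappa preferred on 3+2+5 = 10 ballots; Kappa wins 10–9.
Kappa vs Delta: Kappa is ranked higher on 3+2+5+3 = 13 ballots, Delta on 6. Kappa wins 13–6.
Kappa vs Alpha: 3+5 = 8 for Kappa, 11 for Alpha — Alpha by 11–8.
Lambda vs Zeta: Lambda is ranked higher on 3+3+3 = 9 ballots, Zeta on 10. Zeta wins 10–9.
Lambda vs Theta: Lambda preferred on 3+3+2 = 8 ballots; Theta wins 11–8.
Lambda vs Delta: Lambda is ranked higher on 3+3+3+2+3 = 14 ballots, Delta on 5. Lambda wins 14–5.
Lambda vs Alpha: 3 for Lambda, 16 for Alpha — Alpha by 16–3.
Zeta–Theta: Theta 14–5.
Zeta vs Delta: Zeta, 14–5.
Zeta vs Alpha: Alpha wins 11–8.
Theta vs Delta: Theta, 17–2.
Theta vs Alpha: Theta wins 11–8.
Delta–Alpha: Alpha 11–8.
Only Delta has no wins; Delta is the Condorcet loser.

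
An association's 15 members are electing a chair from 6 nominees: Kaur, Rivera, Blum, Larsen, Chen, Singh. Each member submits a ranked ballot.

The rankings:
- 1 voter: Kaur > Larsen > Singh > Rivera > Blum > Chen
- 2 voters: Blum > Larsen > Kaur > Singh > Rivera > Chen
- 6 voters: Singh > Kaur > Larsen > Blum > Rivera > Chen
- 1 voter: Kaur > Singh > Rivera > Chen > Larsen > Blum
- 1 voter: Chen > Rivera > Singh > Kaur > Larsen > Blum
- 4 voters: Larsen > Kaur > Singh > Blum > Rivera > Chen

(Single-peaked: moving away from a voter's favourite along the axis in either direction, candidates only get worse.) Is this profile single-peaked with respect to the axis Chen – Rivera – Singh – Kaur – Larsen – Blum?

Axis positions: Chen=1, Rivera=2, Singh=3, Kaur=4, Larsen=5, Blum=6.
Ballot type 1 (peak Kaur at position 4): ranking walks positions 4-5-3-2-6-1, expanding outward from the peak — single-peaked.
Ballot type 2 (peak Blum at position 6): ranking walks positions 6-5-4-3-2-1, expanding outward from the peak — single-peaked.
Ballot type 3 (peak Singh at position 3): ranking walks positions 3-4-5-6-2-1, expanding outward from the peak — single-peaked.
Ballot type 4 (peak Kaur at position 4): ranking walks positions 4-3-2-1-5-6, expanding outward from the peak — single-peaked.
Ballot type 5 (peak Chen at position 1): ranking walks positions 1-2-3-4-5-6, expanding outward from the peak — single-peaked.
Ballot type 6 (peak Larsen at position 5): ranking walks positions 5-4-3-6-2-1, expanding outward from the peak — single-peaked.
Every ranking is single-peaked on this axis.

yes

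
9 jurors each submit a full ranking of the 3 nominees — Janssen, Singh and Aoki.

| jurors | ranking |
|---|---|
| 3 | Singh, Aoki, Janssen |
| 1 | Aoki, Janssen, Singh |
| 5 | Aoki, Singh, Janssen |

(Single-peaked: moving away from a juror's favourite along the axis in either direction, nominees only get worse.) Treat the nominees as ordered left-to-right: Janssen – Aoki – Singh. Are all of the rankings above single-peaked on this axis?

Axis positions: Janssen=1, Aoki=2, Singh=3.
Group 1 (peak Singh at position 3): ranking walks positions 3-2-1, expanding outward from the peak — single-peaked.
Group 2 (peak Aoki at position 2): ranking walks positions 2-1-3, expanding outward from the peak — single-peaked.
Group 3 (peak Aoki at position 2): ranking walks positions 2-3-1, expanding outward from the peak — single-peaked.
Every ranking is single-peaked on this axis.

yes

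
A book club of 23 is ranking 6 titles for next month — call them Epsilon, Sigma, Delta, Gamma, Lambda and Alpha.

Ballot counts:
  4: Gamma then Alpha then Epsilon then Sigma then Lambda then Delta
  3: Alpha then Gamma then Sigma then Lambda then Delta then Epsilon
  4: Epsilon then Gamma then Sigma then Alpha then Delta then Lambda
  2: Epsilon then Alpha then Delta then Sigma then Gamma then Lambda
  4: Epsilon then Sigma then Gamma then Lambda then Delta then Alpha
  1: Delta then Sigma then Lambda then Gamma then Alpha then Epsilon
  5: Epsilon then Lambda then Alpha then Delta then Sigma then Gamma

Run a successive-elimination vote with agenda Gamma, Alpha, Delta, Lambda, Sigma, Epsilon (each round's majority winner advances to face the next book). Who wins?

Epsilon

Round 1: Gamma vs Alpha — 13–10, Gamma advances.
Round 2: Gamma vs Delta — 15–8, Gamma advances.
Round 3: Gamma vs Lambda — 17–6, Gamma advances.
Round 4: Gamma vs Sigma — 11–12, Sigma advances.
Round 5: Sigma vs Epsilon — 4–19, Epsilon advances.
The agenda winner is Epsilon.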